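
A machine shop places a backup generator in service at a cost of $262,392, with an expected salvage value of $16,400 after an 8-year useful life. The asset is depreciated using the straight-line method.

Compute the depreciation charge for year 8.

Depreciable base = $262,392 − $16,400 = $245,992.
Annual expense = $245,992 / 8 = $30,749.

$30,749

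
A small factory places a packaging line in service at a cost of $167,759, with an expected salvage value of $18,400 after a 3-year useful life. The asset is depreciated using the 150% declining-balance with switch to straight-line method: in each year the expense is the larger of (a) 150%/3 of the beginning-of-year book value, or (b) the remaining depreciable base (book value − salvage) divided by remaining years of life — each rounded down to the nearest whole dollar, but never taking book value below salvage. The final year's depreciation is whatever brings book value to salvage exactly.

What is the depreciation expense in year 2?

Depreciable base = $167,759 − $18,400 = $149,359.
Year 1: DB = ⌊$167,759 × 150%/3⌋ = $83,879; SL = ⌊$149,359/3⌋ = $49,786 → take DB $83,879. Book value $83,880.
Year 2: DB = ⌊$83,880 × 150%/3⌋ = $41,940; SL = ⌊$65,480/2⌋ = $32,740 → take DB $41,940. Book value $41,940.

$41,940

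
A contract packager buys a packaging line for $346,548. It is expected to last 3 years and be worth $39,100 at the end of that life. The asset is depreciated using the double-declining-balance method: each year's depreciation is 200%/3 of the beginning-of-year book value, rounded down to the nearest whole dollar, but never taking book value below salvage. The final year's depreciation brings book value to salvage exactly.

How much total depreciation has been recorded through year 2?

$307,448

Depreciable base = $346,548 − $39,100 = $307,448.
Year 1: ⌊$346,548 × 200%/3⌋ = $231,032. Book value $115,516.
Year 2: ⌊$115,516 × 200%/3⌋ = $77,010, capped at $76,416. Book value $39,100.
Accumulated through year 2 = $346,548 − $39,100 = $307,448.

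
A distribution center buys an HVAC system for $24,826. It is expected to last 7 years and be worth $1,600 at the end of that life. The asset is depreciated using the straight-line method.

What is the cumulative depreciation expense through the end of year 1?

$3,318

Depreciable base = $24,826 − $1,600 = $23,226.
Annual expense = $23,226 / 7 = $3,318.
End of year 1: book value $21,508.
Accumulated through year 1 = $24,826 − $21,508 = $3,318.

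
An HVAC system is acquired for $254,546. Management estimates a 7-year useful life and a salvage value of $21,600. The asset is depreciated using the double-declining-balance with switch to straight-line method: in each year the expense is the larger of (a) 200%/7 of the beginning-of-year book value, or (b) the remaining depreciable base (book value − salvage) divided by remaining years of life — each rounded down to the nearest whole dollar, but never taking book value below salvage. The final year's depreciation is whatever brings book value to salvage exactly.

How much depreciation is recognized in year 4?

Depreciable base = $254,546 − $21,600 = $232,946.
Year 1: DB = ⌊$254,546 × 200%/7⌋ = $72,727; SL = ⌊$232,946/7⌋ = $33,278 → take DB $72,727. Book value $181,819.
Year 2: DB = ⌊$181,819 × 200%/7⌋ = $51,948; SL = ⌊$160,219/6⌋ = $26,703 → take DB $51,948. Book value $129,871.
Year 3: DB = ⌊$129,871 × 200%/7⌋ = $37,106; SL = ⌊$108,271/5⌋ = $21,654 → take DB $37,106. Book value $92,765.
Year 4: DB = ⌊$92,765 × 200%/7⌋ = $26,504; SL = ⌊$71,165/4⌋ = $17,791 → take DB $26,504. Book value $66,261.

$26,504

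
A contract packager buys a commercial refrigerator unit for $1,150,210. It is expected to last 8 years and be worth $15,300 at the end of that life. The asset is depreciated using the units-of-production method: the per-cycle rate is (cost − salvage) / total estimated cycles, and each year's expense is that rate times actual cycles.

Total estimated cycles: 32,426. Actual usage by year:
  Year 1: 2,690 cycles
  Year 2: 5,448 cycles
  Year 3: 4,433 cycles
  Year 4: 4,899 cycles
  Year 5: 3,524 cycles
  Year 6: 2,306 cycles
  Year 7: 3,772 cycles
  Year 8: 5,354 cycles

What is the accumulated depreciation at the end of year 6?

$815,500

Depreciable base = $1,150,210 − $15,300 = $1,134,910.
Rate = $1,134,910 / 32,426 cycles = $35 per cycle.
Year 1: 2,690 × $35 = $94,150. Book value $1,056,060.
Year 2: 5,448 × $35 = $190,680. Book value $865,380.
Year 3: 4,433 × $35 = $155,155. Book value $710,225.
Year 4: 4,899 × $35 = $171,465. Book value $538,760.
Year 5: 3,524 × $35 = $123,340. Book value $415,420.
Year 6: 2,306 × $35 = $80,710. Book value $334,710.
Accumulated through year 6 = $1,150,210 − $334,710 = $815,500.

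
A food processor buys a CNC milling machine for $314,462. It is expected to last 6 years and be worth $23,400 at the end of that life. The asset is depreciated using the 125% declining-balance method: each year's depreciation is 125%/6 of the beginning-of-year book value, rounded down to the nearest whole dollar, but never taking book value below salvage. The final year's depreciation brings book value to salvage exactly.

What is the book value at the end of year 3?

Depreciable base = $314,462 − $23,400 = $291,062.
Year 1: ⌊$314,462 × 125%/6⌋ = $65,512. Book value $248,950.
Year 2: ⌊$248,950 × 125%/6⌋ = $51,864. Book value $197,086.
Year 3: ⌊$197,086 × 125%/6⌋ = $41,059. Book value $156,027.

$156,027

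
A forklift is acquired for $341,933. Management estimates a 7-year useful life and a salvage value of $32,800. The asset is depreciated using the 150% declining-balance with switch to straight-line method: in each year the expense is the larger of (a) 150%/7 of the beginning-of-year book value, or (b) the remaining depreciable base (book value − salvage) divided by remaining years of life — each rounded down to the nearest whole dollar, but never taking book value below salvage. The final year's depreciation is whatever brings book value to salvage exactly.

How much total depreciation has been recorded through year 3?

$176,075

Depreciable base = $341,933 − $32,800 = $309,133.
Year 1: DB = ⌊$341,933 × 150%/7⌋ = $73,271; SL = ⌊$309,133/7⌋ = $44,161 → take DB $73,271. Book value $268,662.
Year 2: DB = ⌊$268,662 × 150%/7⌋ = $57,570; SL = ⌊$235,862/6⌋ = $39,310 → take DB $57,570. Book value $211,092.
Year 3: DB = ⌊$211,092 × 150%/7⌋ = $45,234; SL = ⌊$178,292/5⌋ = $35,658 → take DB $45,234. Book value $165,858.
Accumulated through year 3 = $341,933 − $165,858 = $176,075.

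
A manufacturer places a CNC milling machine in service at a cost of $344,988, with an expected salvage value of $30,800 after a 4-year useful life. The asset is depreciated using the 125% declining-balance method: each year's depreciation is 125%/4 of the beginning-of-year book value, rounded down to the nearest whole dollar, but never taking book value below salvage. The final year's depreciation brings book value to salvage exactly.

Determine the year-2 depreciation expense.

Depreciable base = $344,988 − $30,800 = $314,188.
Year 1: ⌊$344,988 × 125%/4⌋ = $107,808. Book value $237,180.
Year 2: ⌊$237,180 × 125%/4⌋ = $74,118. Book value $163,062.

$74,118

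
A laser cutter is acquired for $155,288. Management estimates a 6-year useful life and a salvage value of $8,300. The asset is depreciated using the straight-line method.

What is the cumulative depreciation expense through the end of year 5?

$122,490

Depreciable base = $155,288 − $8,300 = $146,988.
Annual expense = $146,988 / 6 = $24,498.
End of year 1: book value $130,790.
End of year 2: book value $106,292.
End of year 3: book value $81,794.
End of year 4: book value $57,296.
End of year 5: book value $32,798.
Accumulated through year 5 = $155,288 − $32,798 = $122,490.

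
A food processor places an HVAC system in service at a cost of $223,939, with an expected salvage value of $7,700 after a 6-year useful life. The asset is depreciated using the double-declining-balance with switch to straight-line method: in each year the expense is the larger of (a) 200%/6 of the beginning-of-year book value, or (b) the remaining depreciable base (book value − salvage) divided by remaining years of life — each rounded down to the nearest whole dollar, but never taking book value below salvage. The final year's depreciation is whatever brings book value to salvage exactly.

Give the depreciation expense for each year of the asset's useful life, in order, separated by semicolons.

Depreciable base = $223,939 − $7,700 = $216,239.
Year 1: DB = ⌊$223,939 × 200%/6⌋ = $74,646; SL = ⌊$216,239/6⌋ = $36,039 → take DB $74,646. Book value $149,293.
Year 2: DB = ⌊$149,293 × 200%/6⌋ = $49,764; SL = ⌊$141,593/5⌋ = $28,318 → take DB $49,764. Book value $99,529.
Year 3: DB = ⌊$99,529 × 200%/6⌋ = $33,176; SL = ⌊$91,829/4⌋ = $22,957 → take DB $33,176. Book value $66,353.
Year 4: DB = ⌊$66,353 × 200%/6⌋ = $22,117; SL = ⌊$58,653/3⌋ = $19,551 → take DB $22,117. Book value $44,236.
Year 5: DB = ⌊$44,236 × 200%/6⌋ = $14,745; SL = ⌊$36,536/2⌋ = $18,268 → take SL $18,268. Book value $25,968.
Year 6 (final): $25,968 − $7,700 = $18,268. Book value $7,700.

$74,646; $49,764; $33,176; $22,117; $18,268; $18,268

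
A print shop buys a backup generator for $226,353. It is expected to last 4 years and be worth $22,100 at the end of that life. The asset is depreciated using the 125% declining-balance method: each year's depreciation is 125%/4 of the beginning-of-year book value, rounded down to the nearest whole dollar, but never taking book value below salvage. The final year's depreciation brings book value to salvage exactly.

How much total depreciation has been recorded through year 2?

$119,365

Depreciable base = $226,353 − $22,100 = $204,253.
Year 1: ⌊$226,353 × 125%/4⌋ = $70,735. Book value $155,618.
Year 2: ⌊$155,618 × 125%/4⌋ = $48,630. Book value $106,988.
Accumulated through year 2 = $226,353 − $106,988 = $119,365.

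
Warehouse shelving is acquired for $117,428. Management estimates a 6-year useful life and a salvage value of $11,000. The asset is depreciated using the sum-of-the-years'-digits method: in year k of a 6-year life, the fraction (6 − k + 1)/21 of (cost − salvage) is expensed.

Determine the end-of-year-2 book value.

$61,680

Depreciable base = $117,428 − $11,000 = $106,428.
Sum of the years' digits = 6+5+4+3+2+1 = 21.
Year 1: $106,428 × 6/21 = $30,408. Book value $87,020.
Year 2: $106,428 × 5/21 = $25,340. Book value $61,680.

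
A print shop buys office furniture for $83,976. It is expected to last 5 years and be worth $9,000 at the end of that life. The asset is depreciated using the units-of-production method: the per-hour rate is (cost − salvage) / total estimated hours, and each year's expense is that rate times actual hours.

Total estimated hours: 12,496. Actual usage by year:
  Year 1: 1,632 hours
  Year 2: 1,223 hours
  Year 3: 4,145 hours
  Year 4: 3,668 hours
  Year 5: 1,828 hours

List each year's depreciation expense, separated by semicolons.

$9,792; $7,338; $24,870; $22,008; $10,968

Depreciable base = $83,976 − $9,000 = $74,976.
Rate = $74,976 / 12,496 hours = $6 per hour.
Year 1: 1,632 × $6 = $9,792. Book value $74,184.
Year 2: 1,223 × $6 = $7,338. Book value $66,846.
Year 3: 4,145 × $6 = $24,870. Book value $41,976.
Year 4: 3,668 × $6 = $22,008. Book value $19,968.
Year 5: 1,828 × $6 = $10,968. Book value $9,000.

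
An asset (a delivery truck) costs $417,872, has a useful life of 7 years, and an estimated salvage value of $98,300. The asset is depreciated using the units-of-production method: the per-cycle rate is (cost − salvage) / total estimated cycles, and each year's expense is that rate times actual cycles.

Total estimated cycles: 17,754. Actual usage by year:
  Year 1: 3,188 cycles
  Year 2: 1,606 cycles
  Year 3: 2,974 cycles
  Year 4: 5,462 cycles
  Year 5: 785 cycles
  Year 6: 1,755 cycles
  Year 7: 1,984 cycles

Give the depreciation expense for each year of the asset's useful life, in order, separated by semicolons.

$57,384; $28,908; $53,532; $98,316; $14,130; $31,590; $35,712

Depreciable base = $417,872 − $98,300 = $319,572.
Rate = $319,572 / 17,754 cycles = $18 per cycle.
Year 1: 3,188 × $18 = $57,384. Book value $360,488.
Year 2: 1,606 × $18 = $28,908. Book value $331,580.
Year 3: 2,974 × $18 = $53,532. Book value $278,048.
Year 4: 5,462 × $18 = $98,316. Book value $179,732.
Year 5: 785 × $18 = $14,130. Book value $165,602.
Year 6: 1,755 × $18 = $31,590. Book value $134,012.
Year 7: 1,984 × $18 = $35,712. Book value $98,300.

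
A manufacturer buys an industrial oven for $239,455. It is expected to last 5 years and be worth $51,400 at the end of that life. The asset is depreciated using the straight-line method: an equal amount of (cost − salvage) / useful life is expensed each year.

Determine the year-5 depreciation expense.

Depreciable base = $239,455 − $51,400 = $188,055.
Annual expense = $188,055 / 5 = $37,611.

$37,611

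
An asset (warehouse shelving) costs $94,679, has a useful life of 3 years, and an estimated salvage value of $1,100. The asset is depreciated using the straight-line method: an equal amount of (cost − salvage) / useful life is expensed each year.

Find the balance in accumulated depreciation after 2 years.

Depreciable base = $94,679 − $1,100 = $93,579.
Annual expense = $93,579 / 3 = $31,193.
End of year 1: book value $63,486.
End of year 2: book value $32,293.
Accumulated through year 2 = $94,679 − $32,293 = $62,386.

$62,386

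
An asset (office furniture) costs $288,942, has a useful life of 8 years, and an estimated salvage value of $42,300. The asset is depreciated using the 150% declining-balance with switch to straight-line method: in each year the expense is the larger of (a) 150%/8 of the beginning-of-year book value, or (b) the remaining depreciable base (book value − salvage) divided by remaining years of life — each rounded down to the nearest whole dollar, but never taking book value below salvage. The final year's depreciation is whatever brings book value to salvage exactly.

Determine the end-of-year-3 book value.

Depreciable base = $288,942 − $42,300 = $246,642.
Year 1: DB = ⌊$288,942 × 150%/8⌋ = $54,176; SL = ⌊$246,642/8⌋ = $30,830 → take DB $54,176. Book value $234,766.
Year 2: DB = ⌊$234,766 × 150%/8⌋ = $44,018; SL = ⌊$192,466/7⌋ = $27,495 → take DB $44,018. Book value $190,748.
Year 3: DB = ⌊$190,748 × 150%/8⌋ = $35,765; SL = ⌊$148,448/6⌋ = $24,741 → take DB $35,765. Book value $154,983.

$154,983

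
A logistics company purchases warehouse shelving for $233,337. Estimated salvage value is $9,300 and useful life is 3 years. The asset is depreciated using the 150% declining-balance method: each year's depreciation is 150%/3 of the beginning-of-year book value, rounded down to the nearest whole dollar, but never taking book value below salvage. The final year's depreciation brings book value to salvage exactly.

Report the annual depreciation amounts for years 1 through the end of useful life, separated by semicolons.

Depreciable base = $233,337 − $9,300 = $224,037.
Year 1: ⌊$233,337 × 150%/3⌋ = $116,668. Book value $116,669.
Year 2: ⌊$116,669 × 150%/3⌋ = $58,334. Book value $58,335.
Year 3 (final): $58,335 − $9,300 = $49,035. Book value $9,300.

$116,668; $58,334; $49,035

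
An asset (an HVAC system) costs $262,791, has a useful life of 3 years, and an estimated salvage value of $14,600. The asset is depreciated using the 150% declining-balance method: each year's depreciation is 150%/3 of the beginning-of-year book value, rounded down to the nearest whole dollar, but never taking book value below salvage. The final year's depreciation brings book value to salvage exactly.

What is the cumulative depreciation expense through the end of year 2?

Depreciable base = $262,791 − $14,600 = $248,191.
Year 1: ⌊$262,791 × 150%/3⌋ = $131,395. Book value $131,396.
Year 2: ⌊$131,396 × 150%/3⌋ = $65,698. Book value $65,698.
Accumulated through year 2 = $262,791 − $65,698 = $197,093.

$197,093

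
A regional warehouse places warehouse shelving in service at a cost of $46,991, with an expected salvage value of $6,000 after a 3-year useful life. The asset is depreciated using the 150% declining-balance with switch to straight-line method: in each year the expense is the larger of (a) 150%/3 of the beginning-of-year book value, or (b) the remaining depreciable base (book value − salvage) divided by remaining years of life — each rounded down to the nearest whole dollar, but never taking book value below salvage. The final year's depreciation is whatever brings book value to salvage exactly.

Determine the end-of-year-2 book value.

Depreciable base = $46,991 − $6,000 = $40,991.
Year 1: DB = ⌊$46,991 × 150%/3⌋ = $23,495; SL = ⌊$40,991/3⌋ = $13,663 → take DB $23,495. Book value $23,496.
Year 2: DB = ⌊$23,496 × 150%/3⌋ = $11,748; SL = ⌊$17,496/2⌋ = $8,748 → take DB $11,748. Book value $11,748.

$11,748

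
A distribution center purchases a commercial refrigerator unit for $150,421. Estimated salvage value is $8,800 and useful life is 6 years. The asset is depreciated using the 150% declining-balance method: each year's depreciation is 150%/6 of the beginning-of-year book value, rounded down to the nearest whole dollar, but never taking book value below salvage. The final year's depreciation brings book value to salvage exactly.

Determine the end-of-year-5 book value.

$35,697

Depreciable base = $150,421 − $8,800 = $141,621.
Year 1: ⌊$150,421 × 150%/6⌋ = $37,605. Book value $112,816.
Year 2: ⌊$112,816 × 150%/6⌋ = $28,204. Book value $84,612.
Year 3: ⌊$84,612 × 150%/6⌋ = $21,153. Book value $63,459.
Year 4: ⌊$63,459 × 150%/6⌋ = $15,864. Book value $47,595.
Year 5: ⌊$47,595 × 150%/6⌋ = $11,898. Book value $35,697.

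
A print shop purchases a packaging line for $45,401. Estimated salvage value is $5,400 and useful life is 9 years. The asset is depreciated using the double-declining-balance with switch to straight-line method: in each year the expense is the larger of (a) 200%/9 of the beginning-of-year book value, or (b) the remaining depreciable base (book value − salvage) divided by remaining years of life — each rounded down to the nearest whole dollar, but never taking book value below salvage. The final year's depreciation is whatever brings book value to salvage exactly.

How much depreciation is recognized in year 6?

$2,871

Depreciable base = $45,401 − $5,400 = $40,001.
Year 1: DB = ⌊$45,401 × 200%/9⌋ = $10,089; SL = ⌊$40,001/9⌋ = $4,444 → take DB $10,089. Book value $35,312.
Year 2: DB = ⌊$35,312 × 200%/9⌋ = $7,847; SL = ⌊$29,912/8⌋ = $3,739 → take DB $7,847. Book value $27,465.
Year 3: DB = ⌊$27,465 × 200%/9⌋ = $6,103; SL = ⌊$22,065/7⌋ = $3,152 → take DB $6,103. Book value $21,362.
Year 4: DB = ⌊$21,362 × 200%/9⌋ = $4,747; SL = ⌊$15,962/6⌋ = $2,660 → take DB $4,747. Book value $16,615.
Year 5: DB = ⌊$16,615 × 200%/9⌋ = $3,692; SL = ⌊$11,215/5⌋ = $2,243 → take DB $3,692. Book value $12,923.
Year 6: DB = ⌊$12,923 × 200%/9⌋ = $2,871; SL = ⌊$7,523/4⌋ = $1,880 → take DB $2,871. Book value $10,052.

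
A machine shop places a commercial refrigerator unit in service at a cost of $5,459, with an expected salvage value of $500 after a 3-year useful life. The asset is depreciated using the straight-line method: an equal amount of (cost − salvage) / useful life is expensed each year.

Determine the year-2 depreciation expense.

$1,653

Depreciable base = $5,459 − $500 = $4,959.
Annual expense = $4,959 / 3 = $1,653.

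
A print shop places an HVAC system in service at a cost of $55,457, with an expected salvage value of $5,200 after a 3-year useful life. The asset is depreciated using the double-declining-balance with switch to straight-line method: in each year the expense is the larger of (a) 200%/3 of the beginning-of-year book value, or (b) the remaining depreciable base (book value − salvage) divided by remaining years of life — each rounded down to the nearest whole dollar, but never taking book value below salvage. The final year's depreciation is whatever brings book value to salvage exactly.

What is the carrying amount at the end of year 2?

$6,162

Depreciable base = $55,457 − $5,200 = $50,257.
Year 1: DB = ⌊$55,457 × 200%/3⌋ = $36,971; SL = ⌊$50,257/3⌋ = $16,752 → take DB $36,971. Book value $18,486.
Year 2: DB = ⌊$18,486 × 200%/3⌋ = $12,324; SL = ⌊$13,286/2⌋ = $6,643 → take DB $12,324. Book value $6,162.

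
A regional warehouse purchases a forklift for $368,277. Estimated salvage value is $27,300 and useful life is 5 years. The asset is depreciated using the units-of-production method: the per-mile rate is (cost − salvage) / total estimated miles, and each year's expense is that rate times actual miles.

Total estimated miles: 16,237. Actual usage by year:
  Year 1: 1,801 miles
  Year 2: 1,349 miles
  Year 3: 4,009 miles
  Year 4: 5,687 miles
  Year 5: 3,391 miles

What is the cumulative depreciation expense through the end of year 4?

$269,766

Depreciable base = $368,277 − $27,300 = $340,977.
Rate = $340,977 / 16,237 miles = $21 per mile.
Year 1: 1,801 × $21 = $37,821. Book value $330,456.
Year 2: 1,349 × $21 = $28,329. Book value $302,127.
Year 3: 4,009 × $21 = $84,189. Book value $217,938.
Year 4: 5,687 × $21 = $119,427. Book value $98,511.
Accumulated through year 4 = $368,277 − $98,511 = $269,766.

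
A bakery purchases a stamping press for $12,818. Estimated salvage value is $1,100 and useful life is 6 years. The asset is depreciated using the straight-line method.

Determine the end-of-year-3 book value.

Depreciable base = $12,818 − $1,100 = $11,718.
Annual expense = $11,718 / 6 = $1,953.
End of year 1: book value $10,865.
End of year 2: book value $8,912.
End of year 3: book value $6,959.

$6,959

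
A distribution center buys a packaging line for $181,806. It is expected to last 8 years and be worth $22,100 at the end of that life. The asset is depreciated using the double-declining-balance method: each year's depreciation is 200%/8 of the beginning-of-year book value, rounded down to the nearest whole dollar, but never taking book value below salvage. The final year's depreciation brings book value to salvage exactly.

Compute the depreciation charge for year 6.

Depreciable base = $181,806 − $22,100 = $159,706.
Year 1: ⌊$181,806 × 200%/8⌋ = $45,451. Book value $136,355.
Year 2: ⌊$136,355 × 200%/8⌋ = $34,088. Book value $102,267.
Year 3: ⌊$102,267 × 200%/8⌋ = $25,566. Book value $76,701.
Year 4: ⌊$76,701 × 200%/8⌋ = $19,175. Book value $57,526.
Year 5: ⌊$57,526 × 200%/8⌋ = $14,381. Book value $43,145.
Year 6: ⌊$43,145 × 200%/8⌋ = $10,786. Book value $32,359.

$10,786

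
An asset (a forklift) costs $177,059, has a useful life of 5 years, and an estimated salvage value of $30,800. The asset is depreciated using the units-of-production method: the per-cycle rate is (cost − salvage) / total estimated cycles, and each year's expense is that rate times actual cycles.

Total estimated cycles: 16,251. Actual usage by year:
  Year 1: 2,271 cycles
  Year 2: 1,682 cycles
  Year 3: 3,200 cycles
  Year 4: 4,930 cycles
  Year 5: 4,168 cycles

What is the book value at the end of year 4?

Depreciable base = $177,059 − $30,800 = $146,259.
Rate = $146,259 / 16,251 cycles = $9 per cycle.
Year 1: 2,271 × $9 = $20,439. Book value $156,620.
Year 2: 1,682 × $9 = $15,138. Book value $141,482.
Year 3: 3,200 × $9 = $28,800. Book value $112,682.
Year 4: 4,930 × $9 = $44,370. Book value $68,312.

$68,312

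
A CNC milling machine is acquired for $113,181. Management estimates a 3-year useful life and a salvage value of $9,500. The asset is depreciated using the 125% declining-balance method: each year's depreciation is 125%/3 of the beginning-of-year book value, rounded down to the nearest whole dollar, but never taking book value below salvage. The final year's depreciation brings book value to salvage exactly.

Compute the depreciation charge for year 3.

Depreciable base = $113,181 − $9,500 = $103,681.
Year 1: ⌊$113,181 × 125%/3⌋ = $47,158. Book value $66,023.
Year 2: ⌊$66,023 × 125%/3⌋ = $27,509. Book value $38,514.
Year 3 (final): $38,514 − $9,500 = $29,014. Book value $9,500.

$29,014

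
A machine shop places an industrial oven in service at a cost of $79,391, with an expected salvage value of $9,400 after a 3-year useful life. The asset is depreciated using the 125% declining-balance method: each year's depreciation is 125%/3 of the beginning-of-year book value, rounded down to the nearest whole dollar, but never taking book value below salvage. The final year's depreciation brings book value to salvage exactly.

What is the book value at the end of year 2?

$27,016

Depreciable base = $79,391 − $9,400 = $69,991.
Year 1: ⌊$79,391 × 125%/3⌋ = $33,079. Book value $46,312.
Year 2: ⌊$46,312 × 125%/3⌋ = $19,296. Book value $27,016.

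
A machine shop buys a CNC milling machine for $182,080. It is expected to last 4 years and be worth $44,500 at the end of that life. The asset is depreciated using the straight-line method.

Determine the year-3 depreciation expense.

Depreciable base = $182,080 − $44,500 = $137,580.
Annual expense = $137,580 / 4 = $34,395.

$34,395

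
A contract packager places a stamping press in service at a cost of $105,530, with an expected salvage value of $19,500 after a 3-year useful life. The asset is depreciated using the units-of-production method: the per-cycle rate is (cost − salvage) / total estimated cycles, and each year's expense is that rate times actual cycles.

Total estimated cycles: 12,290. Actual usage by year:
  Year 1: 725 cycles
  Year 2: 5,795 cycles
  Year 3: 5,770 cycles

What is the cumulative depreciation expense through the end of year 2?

Depreciable base = $105,530 − $19,500 = $86,030.
Rate = $86,030 / 12,290 cycles = $7 per cycle.
Year 1: 725 × $7 = $5,075. Book value $100,455.
Year 2: 5,795 × $7 = $40,565. Book value $59,890.
Accumulated through year 2 = $105,530 − $59,890 = $45,640.

$45,640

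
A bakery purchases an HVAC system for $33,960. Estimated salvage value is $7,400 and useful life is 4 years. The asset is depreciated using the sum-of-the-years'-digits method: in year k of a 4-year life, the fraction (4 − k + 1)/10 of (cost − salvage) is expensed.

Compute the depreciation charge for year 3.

$5,312

Depreciable base = $33,960 − $7,400 = $26,560.
Sum of the years' digits = 4+3+2+1 = 10.
Year 1: $26,560 × 4/10 = $10,624. Book value $23,336.
Year 2: $26,560 × 3/10 = $7,968. Book value $15,368.
Year 3: $26,560 × 2/10 = $5,312. Book value $10,056.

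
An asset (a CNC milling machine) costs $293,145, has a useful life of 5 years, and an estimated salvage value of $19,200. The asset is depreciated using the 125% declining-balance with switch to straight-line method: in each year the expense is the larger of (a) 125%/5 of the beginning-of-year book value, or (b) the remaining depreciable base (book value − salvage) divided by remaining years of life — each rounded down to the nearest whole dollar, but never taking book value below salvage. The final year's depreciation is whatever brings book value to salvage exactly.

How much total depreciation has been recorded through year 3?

$176,815

Depreciable base = $293,145 − $19,200 = $273,945.
Year 1: DB = ⌊$293,145 × 125%/5⌋ = $73,286; SL = ⌊$273,945/5⌋ = $54,789 → take DB $73,286. Book value $219,859.
Year 2: DB = ⌊$219,859 × 125%/5⌋ = $54,964; SL = ⌊$200,659/4⌋ = $50,164 → take DB $54,964. Book value $164,895.
Year 3: DB = ⌊$164,895 × 125%/5⌋ = $41,223; SL = ⌊$145,695/3⌋ = $48,565 → take SL $48,565. Book value $116,330.
Accumulated through year 3 = $293,145 − $116,330 = $176,815.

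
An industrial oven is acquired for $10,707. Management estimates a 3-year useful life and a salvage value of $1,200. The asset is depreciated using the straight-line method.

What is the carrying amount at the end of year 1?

Depreciable base = $10,707 − $1,200 = $9,507.
Annual expense = $9,507 / 3 = $3,169.
End of year 1: book value $7,538.

$7,538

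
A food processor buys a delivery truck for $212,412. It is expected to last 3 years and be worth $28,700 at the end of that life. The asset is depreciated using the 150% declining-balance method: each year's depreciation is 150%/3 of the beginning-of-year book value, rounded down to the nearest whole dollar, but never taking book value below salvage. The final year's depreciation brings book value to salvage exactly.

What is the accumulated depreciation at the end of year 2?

Depreciable base = $212,412 − $28,700 = $183,712.
Year 1: ⌊$212,412 × 150%/3⌋ = $106,206. Book value $106,206.
Year 2: ⌊$106,206 × 150%/3⌋ = $53,103. Book value $53,103.
Accumulated through year 2 = $212,412 − $53,103 = $159,309.

$159,309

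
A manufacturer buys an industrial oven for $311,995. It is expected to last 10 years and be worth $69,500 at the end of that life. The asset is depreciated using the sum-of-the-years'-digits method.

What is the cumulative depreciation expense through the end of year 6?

Depreciable base = $311,995 − $69,500 = $242,495.
Sum of the years' digits = 10+9+8+7+6+5+4+3+2+1 = 55.
Year 1: $242,495 × 10/55 = $44,090. Book value $267,905.
Year 2: $242,495 × 9/55 = $39,681. Book value $228,224.
Year 3: $242,495 × 8/55 = $35,272. Book value $192,952.
Year 4: $242,495 × 7/55 = $30,863. Book value $162,089.
Year 5: $242,495 × 6/55 = $26,454. Book value $135,635.
Year 6: $242,495 × 5/55 = $22,045. Book value $113,590.
Accumulated through year 6 = $311,995 − $113,590 = $198,405.

$198,405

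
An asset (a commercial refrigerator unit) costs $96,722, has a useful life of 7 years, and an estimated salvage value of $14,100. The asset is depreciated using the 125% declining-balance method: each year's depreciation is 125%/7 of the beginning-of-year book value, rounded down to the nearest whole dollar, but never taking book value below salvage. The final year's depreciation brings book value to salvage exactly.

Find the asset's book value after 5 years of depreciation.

Depreciable base = $96,722 − $14,100 = $82,622.
Year 1: ⌊$96,722 × 125%/7⌋ = $17,271. Book value $79,451.
Year 2: ⌊$79,451 × 125%/7⌋ = $14,187. Book value $65,264.
Year 3: ⌊$65,264 × 125%/7⌋ = $11,654. Book value $53,610.
Year 4: ⌊$53,610 × 125%/7⌋ = $9,573. Book value $44,037.
Year 5: ⌊$44,037 × 125%/7⌋ = $7,863. Book value $36,174.

$36,174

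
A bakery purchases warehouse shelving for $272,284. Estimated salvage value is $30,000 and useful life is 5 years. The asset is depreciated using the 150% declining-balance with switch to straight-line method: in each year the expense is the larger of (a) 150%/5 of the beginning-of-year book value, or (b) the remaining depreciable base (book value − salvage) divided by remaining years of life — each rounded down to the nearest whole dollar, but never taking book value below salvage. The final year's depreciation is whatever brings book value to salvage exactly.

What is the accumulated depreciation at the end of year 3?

$178,890

Depreciable base = $272,284 − $30,000 = $242,284.
Year 1: DB = ⌊$272,284 × 150%/5⌋ = $81,685; SL = ⌊$242,284/5⌋ = $48,456 → take DB $81,685. Book value $190,599.
Year 2: DB = ⌊$190,599 × 150%/5⌋ = $57,179; SL = ⌊$160,599/4⌋ = $40,149 → take DB $57,179. Book value $133,420.
Year 3: DB = ⌊$133,420 × 150%/5⌋ = $40,026; SL = ⌊$103,420/3⌋ = $34,473 → take DB $40,026. Book value $93,394.
Accumulated through year 3 = $272,284 − $93,394 = $178,890.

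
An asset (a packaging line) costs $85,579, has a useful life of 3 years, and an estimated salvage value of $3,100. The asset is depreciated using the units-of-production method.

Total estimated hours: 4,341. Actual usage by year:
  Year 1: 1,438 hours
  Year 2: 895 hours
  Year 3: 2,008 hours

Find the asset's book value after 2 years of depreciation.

Depreciable base = $85,579 − $3,100 = $82,479.
Rate = $82,479 / 4,341 hours = $19 per hour.
Year 1: 1,438 × $19 = $27,322. Book value $58,257.
Year 2: 895 × $19 = $17,005. Book value $41,252.

$41,252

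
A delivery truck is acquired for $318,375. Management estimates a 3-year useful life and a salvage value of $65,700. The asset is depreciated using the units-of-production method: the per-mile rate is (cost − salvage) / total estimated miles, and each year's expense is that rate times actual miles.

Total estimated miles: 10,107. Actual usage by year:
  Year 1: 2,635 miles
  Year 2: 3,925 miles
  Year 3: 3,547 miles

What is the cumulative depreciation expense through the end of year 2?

$164,000

Depreciable base = $318,375 − $65,700 = $252,675.
Rate = $252,675 / 10,107 miles = $25 per mile.
Year 1: 2,635 × $25 = $65,875. Book value $252,500.
Year 2: 3,925 × $25 = $98,125. Book value $154,375.
Accumulated through year 2 = $318,375 − $154,375 = $164,000.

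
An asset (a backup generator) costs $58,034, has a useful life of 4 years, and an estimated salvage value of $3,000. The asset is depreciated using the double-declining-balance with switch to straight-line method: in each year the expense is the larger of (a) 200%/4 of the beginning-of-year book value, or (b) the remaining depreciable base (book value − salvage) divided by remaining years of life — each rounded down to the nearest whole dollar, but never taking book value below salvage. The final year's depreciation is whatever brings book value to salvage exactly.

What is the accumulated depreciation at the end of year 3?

Depreciable base = $58,034 − $3,000 = $55,034.
Year 1: DB = ⌊$58,034 × 200%/4⌋ = $29,017; SL = ⌊$55,034/4⌋ = $13,758 → take DB $29,017. Book value $29,017.
Year 2: DB = ⌊$29,017 × 200%/4⌋ = $14,508; SL = ⌊$26,017/3⌋ = $8,672 → take DB $14,508. Book value $14,509.
Year 3: DB = ⌊$14,509 × 200%/4⌋ = $7,254; SL = ⌊$11,509/2⌋ = $5,754 → take DB $7,254. Book value $7,255.
Accumulated through year 3 = $58,034 − $7,255 = $50,779.

$50,779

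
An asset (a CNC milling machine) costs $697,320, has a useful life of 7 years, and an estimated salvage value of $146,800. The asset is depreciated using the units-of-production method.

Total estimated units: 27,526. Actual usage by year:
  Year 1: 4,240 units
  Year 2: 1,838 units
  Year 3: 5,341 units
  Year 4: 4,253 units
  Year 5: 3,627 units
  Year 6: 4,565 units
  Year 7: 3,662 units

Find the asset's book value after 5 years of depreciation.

Depreciable base = $697,320 − $146,800 = $550,520.
Rate = $550,520 / 27,526 units = $20 per unit.
Year 1: 4,240 × $20 = $84,800. Book value $612,520.
Year 2: 1,838 × $20 = $36,760. Book value $575,760.
Year 3: 5,341 × $20 = $106,820. Book value $468,940.
Year 4: 4,253 × $20 = $85,060. Book value $383,880.
Year 5: 3,627 × $20 = $72,540. Book value $311,340.

$311,340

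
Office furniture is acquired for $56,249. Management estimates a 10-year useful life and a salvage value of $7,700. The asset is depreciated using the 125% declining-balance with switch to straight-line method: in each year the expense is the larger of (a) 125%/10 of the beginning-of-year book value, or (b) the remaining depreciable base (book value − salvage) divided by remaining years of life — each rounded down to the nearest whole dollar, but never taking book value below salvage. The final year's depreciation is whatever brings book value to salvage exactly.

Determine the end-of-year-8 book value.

Depreciable base = $56,249 − $7,700 = $48,549.
Year 1: DB = ⌊$56,249 × 125%/10⌋ = $7,031; SL = ⌊$48,549/10⌋ = $4,854 → take DB $7,031. Book value $49,218.
Year 2: DB = ⌊$49,218 × 125%/10⌋ = $6,152; SL = ⌊$41,518/9⌋ = $4,613 → take DB $6,152. Book value $43,066.
Year 3: DB = ⌊$43,066 × 125%/10⌋ = $5,383; SL = ⌊$35,366/8⌋ = $4,420 → take DB $5,383. Book value $37,683.
Year 4: DB = ⌊$37,683 × 125%/10⌋ = $4,710; SL = ⌊$29,983/7⌋ = $4,283 → take DB $4,710. Book value $32,973.
Year 5: DB = ⌊$32,973 × 125%/10⌋ = $4,121; SL = ⌊$25,273/6⌋ = $4,212 → take SL $4,212. Book value $28,761.
Year 6: DB = ⌊$28,761 × 125%/10⌋ = $3,595; SL = ⌊$21,061/5⌋ = $4,212 → take SL $4,212. Book value $24,549.
Year 7: DB = ⌊$24,549 × 125%/10⌋ = $3,068; SL = ⌊$16,849/4⌋ = $4,212 → take SL $4,212. Book value $20,337.
Year 8: DB = ⌊$20,337 × 125%/10⌋ = $2,542; SL = ⌊$12,637/3⌋ = $4,212 → take SL $4,212. Book value $16,125.

$16,125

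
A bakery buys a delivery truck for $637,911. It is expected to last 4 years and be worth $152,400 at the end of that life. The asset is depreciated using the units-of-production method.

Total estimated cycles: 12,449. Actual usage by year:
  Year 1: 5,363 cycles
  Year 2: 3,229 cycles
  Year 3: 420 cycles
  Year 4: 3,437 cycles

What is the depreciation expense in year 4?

Depreciable base = $637,911 − $152,400 = $485,511.
Rate = $485,511 / 12,449 cycles = $39 per cycle.
Year 1: 5,363 × $39 = $209,157. Book value $428,754.
Year 2: 3,229 × $39 = $125,931. Book value $302,823.
Year 3: 420 × $39 = $16,380. Book value $286,443.
Year 4: 3,437 × $39 = $134,043. Book value $152,400.

$134,043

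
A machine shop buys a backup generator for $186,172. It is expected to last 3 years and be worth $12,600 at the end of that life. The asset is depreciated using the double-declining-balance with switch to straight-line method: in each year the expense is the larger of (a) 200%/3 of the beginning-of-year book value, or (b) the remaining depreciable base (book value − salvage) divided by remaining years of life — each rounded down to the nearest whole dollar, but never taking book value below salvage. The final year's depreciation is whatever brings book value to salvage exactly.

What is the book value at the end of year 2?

$20,686

Depreciable base = $186,172 − $12,600 = $173,572.
Year 1: DB = ⌊$186,172 × 200%/3⌋ = $124,114; SL = ⌊$173,572/3⌋ = $57,857 → take DB $124,114. Book value $62,058.
Year 2: DB = ⌊$62,058 × 200%/3⌋ = $41,372; SL = ⌊$49,458/2⌋ = $24,729 → take DB $41,372. Book value $20,686.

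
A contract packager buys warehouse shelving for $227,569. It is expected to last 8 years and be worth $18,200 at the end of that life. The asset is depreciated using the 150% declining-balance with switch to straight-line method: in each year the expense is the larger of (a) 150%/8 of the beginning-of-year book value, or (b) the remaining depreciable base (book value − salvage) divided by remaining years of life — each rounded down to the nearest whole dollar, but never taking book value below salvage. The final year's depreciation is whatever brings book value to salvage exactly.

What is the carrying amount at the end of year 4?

Depreciable base = $227,569 − $18,200 = $209,369.
Year 1: DB = ⌊$227,569 × 150%/8⌋ = $42,669; SL = ⌊$209,369/8⌋ = $26,171 → take DB $42,669. Book value $184,900.
Year 2: DB = ⌊$184,900 × 150%/8⌋ = $34,668; SL = ⌊$166,700/7⌋ = $23,814 → take DB $34,668. Book value $150,232.
Year 3: DB = ⌊$150,232 × 150%/8⌋ = $28,168; SL = ⌊$132,032/6⌋ = $22,005 → take DB $28,168. Book value $122,064.
Year 4: DB = ⌊$122,064 × 150%/8⌋ = $22,887; SL = ⌊$103,864/5⌋ = $20,772 → take DB $22,887. Book value $99,177.

$99,177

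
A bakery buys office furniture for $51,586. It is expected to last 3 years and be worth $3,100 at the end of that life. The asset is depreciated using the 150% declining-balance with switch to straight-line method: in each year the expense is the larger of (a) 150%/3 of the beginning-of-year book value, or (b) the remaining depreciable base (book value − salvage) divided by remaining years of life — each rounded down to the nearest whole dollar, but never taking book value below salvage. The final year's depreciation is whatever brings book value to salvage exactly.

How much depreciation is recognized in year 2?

Depreciable base = $51,586 − $3,100 = $48,486.
Year 1: DB = ⌊$51,586 × 150%/3⌋ = $25,793; SL = ⌊$48,486/3⌋ = $16,162 → take DB $25,793. Book value $25,793.
Year 2: DB = ⌊$25,793 × 150%/3⌋ = $12,896; SL = ⌊$22,693/2⌋ = $11,346 → take DB $12,896. Book value $12,897.

$12,896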